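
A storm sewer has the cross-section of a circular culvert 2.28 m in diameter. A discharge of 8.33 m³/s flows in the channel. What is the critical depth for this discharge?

y_c = 1.35 m

At critical depth, Q² T / (g A³) = 1, i.e. A³/T = Q²/g = 8.33²/9.81 = 7.073.
At y = 1.62 m: A³/T = 14.44 — high.
At y = 0.945 m: A³/T = 1.82 — low.
At y = 1.35 m: A³/T = 7.12 — matches.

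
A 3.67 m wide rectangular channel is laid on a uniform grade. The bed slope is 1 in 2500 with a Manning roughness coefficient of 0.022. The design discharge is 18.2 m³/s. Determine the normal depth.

Manning's equation rearranged: A R^(2/3) = nQ / (1·√S) = 0.022 × 18.2 / (√0.0004) = 20.02.
At y = 5.1 m: A R^(2/3) = 22.86 — too large.
At y = 3.64 m: A R^(2/3) = 15.25 — too small.
At y = 4.56 m: A R^(2/3) = 20.02 — matches.

y_n = 4.56 m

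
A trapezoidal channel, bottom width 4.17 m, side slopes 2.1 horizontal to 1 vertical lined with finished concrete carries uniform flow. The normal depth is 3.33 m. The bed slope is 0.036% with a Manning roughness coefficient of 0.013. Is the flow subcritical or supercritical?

With bottom width b = 4.17 m and side slope z = 2.1: A = (b + zy)y = (4.17 + 2.1×3.33)×3.33 = 37.17 m²; P = b + 2y√(1+z²) = 4.17 + 2×3.33×2.326 = 19.66 m.
Hydraulic radius R = A/P = 37.17/19.66 = 1.891 m.
V = (1/n) R^(2/3) √S = (1/0.013) × 1.891^(2/3) × √0.00036 = 2.232 m/s. Hydraulic depth D_h = A/T = 37.17/18.16 = 2.047 m.
Froude number Fr = V/√(g·D_h) = 2.232/√(9.81×2.047) = 0.498, which is less than 1, so the flow is subcritical.

subcritical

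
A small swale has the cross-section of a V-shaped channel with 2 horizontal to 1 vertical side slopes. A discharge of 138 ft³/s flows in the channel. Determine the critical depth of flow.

At critical depth, Q² T / (g A³) = 1, i.e. A³/T = Q²/g = 138²/32.2 = 591.4.
Trying y = 3.66 ft: A³/T = 1314 — high.
Trying y = 2.62 ft: A³/T = 246.9 — low.
Trying y = 3.12 ft: A³/T = 591.3 — matches.

y_c = 3.12 ft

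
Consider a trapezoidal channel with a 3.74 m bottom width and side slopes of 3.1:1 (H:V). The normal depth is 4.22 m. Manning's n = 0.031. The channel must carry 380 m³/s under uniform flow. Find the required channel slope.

S = 0.00921

With bottom width b = 3.74 m and side slope z = 3.1: A = (b + zy)y = (3.74 + 3.1×4.22)×4.22 = 70.99 m²; P = b + 2y√(1+z²) = 3.74 + 2×4.22×3.257 = 31.23 m.
Hydraulic radius R = A/P = 70.99/31.23 = 2.273 m.
From Manning's equation, S = [nQ / (1 A R^(2/3))]² = [0.031 × 380 / (1 × 70.99 × 2.273^(2/3))]² = 0.00921.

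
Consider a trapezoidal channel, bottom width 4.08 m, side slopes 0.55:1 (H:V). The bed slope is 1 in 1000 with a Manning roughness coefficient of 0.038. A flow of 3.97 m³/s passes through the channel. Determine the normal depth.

Manning's equation rearranged: A R^(2/3) = nQ / (1·√S) = 0.038 × 3.97 / (√0.001) = 4.771.
At y = 1.41 m: A R^(2/3) = 6.561 — too large.
At y = 0.806 m: A R^(2/3) = 2.639 — too small.
At y = 1.16 m: A R^(2/3) = 4.769 — close enough.

y_n = 1.16 m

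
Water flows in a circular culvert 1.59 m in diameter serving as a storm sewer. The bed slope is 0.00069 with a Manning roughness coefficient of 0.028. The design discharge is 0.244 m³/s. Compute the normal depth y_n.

y_n = 0.533 m

Manning's equation rearranged: A R^(2/3) = nQ / (1·√S) = 0.028 × 0.244 / (√0.00069) = 0.2601.
At y = 0.602 m: A R^(2/3) = 0.3269 — too large.
At y = 0.533 m: A R^(2/3) = 0.2601 — close enough.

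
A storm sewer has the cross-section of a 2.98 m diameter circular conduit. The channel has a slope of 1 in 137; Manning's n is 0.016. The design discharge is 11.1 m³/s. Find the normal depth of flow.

y_n = 1.24 m

Manning's equation rearranged: A R^(2/3) = nQ / (1·√S) = 0.016 × 11.1 / (√0.007299) = 2.079.
Trying y = 1.39 m: A R^(2/3) = 2.543 — over.
Trying y = 0.917 m: A R^(2/3) = 1.179 — short.
Trying y = 1.24 m: A R^(2/3) = 2.075 — matches.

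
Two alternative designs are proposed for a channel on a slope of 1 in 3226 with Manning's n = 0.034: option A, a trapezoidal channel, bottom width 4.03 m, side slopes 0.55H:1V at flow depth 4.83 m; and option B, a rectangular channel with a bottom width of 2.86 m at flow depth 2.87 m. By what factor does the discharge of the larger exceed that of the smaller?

Channel A: With bottom width b = 4.03 m and side slope z = 0.55: A = (b + zy)y = (4.03 + 0.55×4.83)×4.83 = 32.3 m²; P = b + 2y√(1+z²) = 4.03 + 2×4.83×1.141 = 15.05 m. Hydraulic radius R = A/P = 32.3/15.05 = 2.145 m. Q_A = (1/0.034)·32.3·2.145^(2/3)·√0.00031 = 27.82 m³/s.
Channel B: Flow area A = b·y = 2.86 × 2.87 = 8.208 m². Wetted perimeter P = b + 2y = 2.86 + 2×2.87 = 8.6 m. Hydraulic radius R = A/P = 8.208/8.6 = 0.9544 m. Q_B = (1/0.034)·8.208·0.9544^(2/3)·√0.00031 = 4.12 m³/s.
The larger discharge is 27.82 m³/s and the smaller is 4.12 m³/s; the ratio is 6.75.

6.75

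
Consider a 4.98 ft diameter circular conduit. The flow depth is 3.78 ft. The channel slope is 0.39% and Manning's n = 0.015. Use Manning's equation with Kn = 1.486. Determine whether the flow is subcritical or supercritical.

For a circular section of diameter D = 4.98 ft at depth y = 3.78 ft, the central angle is θ = 2 arccos(1 − 2y/D) = 4.231 rad. Then A = (D²/8)(θ − sin θ) = 15.86 ft² and P = Dθ/2 = 10.53 ft.
Hydraulic radius R = A/P = 15.86/10.53 = 1.506 ft.
V = (1.486/n) R^(2/3) √S = (1.486/0.015) × 1.506^(2/3) × √0.0039 = 8.128 ft/s. Hydraulic depth D_h = A/T = 15.86/4.26 = 3.724 ft.
Froude number Fr = V/√(g·D_h) = 8.128/√(32.2×3.724) = 0.742, which is less than 1, so the flow is subcritical.

subcritical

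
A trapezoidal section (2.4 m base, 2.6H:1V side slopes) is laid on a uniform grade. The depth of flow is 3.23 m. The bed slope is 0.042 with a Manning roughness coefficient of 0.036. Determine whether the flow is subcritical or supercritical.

supercritical

With bottom width b = 2.4 m and side slope z = 2.6: A = (b + zy)y = (2.4 + 2.6×3.23)×3.23 = 34.88 m²; P = b + 2y√(1+z²) = 2.4 + 2×3.23×2.786 = 20.4 m.
Hydraulic radius R = A/P = 34.88/20.4 = 1.71 m.
V = (1/n) R^(2/3) √S = (1/0.036) × 1.71^(2/3) × √0.042 = 8.141 m/s. Hydraulic depth D_h = A/T = 34.88/19.2 = 1.817 m.
Froude number Fr = V/√(g·D_h) = 8.141/√(9.81×1.817) = 1.93, which is greater than 1, so the flow is supercritical.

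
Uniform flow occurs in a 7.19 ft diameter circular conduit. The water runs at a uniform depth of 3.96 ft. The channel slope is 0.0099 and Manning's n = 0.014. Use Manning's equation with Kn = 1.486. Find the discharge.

For a circular section of diameter D = 7.19 ft at depth y = 3.96 ft, the central angle is θ = 2 arccos(1 − 2y/D) = 3.345 rad. Then A = (D²/8)(θ − sin θ) = 22.92 ft² and P = Dθ/2 = 12.03 ft.
Hydraulic radius R = A/P = 22.92/12.03 = 1.906 ft.
Manning's equation: Q = (1.486/n) A R^(2/3) S^(1/2) = (1.486/0.014) × 22.92 × 1.906^(2/3) × 0.0099^(1/2) = 372 ft³/s.

Q = 372 ft³/s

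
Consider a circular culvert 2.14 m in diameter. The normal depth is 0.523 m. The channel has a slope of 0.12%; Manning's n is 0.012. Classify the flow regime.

For a circular section of diameter D = 2.14 m at depth y = 0.523 m, the central angle is θ = 2 arccos(1 − 2y/D) = 2.068 rad. Then A = (D²/8)(θ − sin θ) = 0.681 m² and P = Dθ/2 = 2.213 m.
Hydraulic radius R = A/P = 0.681/2.213 = 0.3077 m.
V = (1/n) R^(2/3) √S = (1/0.012) × 0.3077^(2/3) × √0.0012 = 1.316 m/s. Hydraulic depth D_h = A/T = 0.681/1.839 = 0.3703 m.
Froude number Fr = V/√(g·D_h) = 1.316/√(9.81×0.3703) = 0.69, which is less than 1, so the flow is subcritical.

subcritical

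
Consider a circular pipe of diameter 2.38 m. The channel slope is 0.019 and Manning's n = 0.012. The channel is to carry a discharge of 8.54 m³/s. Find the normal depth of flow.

y_n = 0.787 m

Manning's equation rearranged: A R^(2/3) = nQ / (1·√S) = 0.012 × 8.54 / (√0.019) = 0.7435.
Try y = 0.666 m: A R^(2/3) = 0.5383 — short.
Try y = 0.985 m: A R^(2/3) = 1.128 — over.
Try y = 0.787 m: A R^(2/3) = 0.7431 — ≈ 0.7435.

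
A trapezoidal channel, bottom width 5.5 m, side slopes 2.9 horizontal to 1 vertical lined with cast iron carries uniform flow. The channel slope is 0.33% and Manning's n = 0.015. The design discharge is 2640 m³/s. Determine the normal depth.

Manning's equation rearranged: A R^(2/3) = nQ / (1·√S) = 0.015 × 2640 / (√0.0033) = 689.3.
Try y = 6.21 m: A R^(2/3) = 326.8 — too small.
Try y = 10.5 m: A R^(2/3) = 1162 — too large.
Try y = 8.48 m: A R^(2/3) = 688.9 — ≈ 689.3.

y_n = 8.48 m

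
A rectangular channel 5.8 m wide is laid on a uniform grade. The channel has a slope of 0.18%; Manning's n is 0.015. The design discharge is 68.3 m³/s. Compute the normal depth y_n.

Manning's equation rearranged: A R^(2/3) = nQ / (1·√S) = 0.015 × 68.3 / (√0.0018) = 24.15.
At y = 3.88 m: A R^(2/3) = 31.54 — too large.
At y = 2.41 m: A R^(2/3) = 16.79 — too small.
At y = 3.16 m: A R^(2/3) = 24.15 — ≈ 24.15.

y_n = 3.16 m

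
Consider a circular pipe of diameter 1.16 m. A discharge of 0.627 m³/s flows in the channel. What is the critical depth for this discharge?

At critical depth, Q² T / (g A³) = 1, i.e. A³/T = Q²/g = 0.627²/9.81 = 0.04007.
Trying y = 0.546 m: A³/T = 0.101 — over.
Trying y = 0.325 m: A³/T = 0.01368 — short.
Trying y = 0.429 m: A³/T = 0.04003 — close enough.

y_c = 0.429 m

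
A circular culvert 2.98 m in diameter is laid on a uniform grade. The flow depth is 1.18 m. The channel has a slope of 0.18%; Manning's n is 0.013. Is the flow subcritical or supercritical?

subcritical

For a circular section of diameter D = 2.98 m at depth y = 1.18 m, the central angle is θ = 2 arccos(1 − 2y/D) = 2.722 rad. Then A = (D²/8)(θ − sin θ) = 2.57 m² and P = Dθ/2 = 4.056 m.
Hydraulic radius R = A/P = 2.57/4.056 = 0.6336 m.
V = (1/n) R^(2/3) √S = (1/0.013) × 0.6336^(2/3) × √0.0018 = 2.408 m/s. Hydraulic depth D_h = A/T = 2.57/2.915 = 0.8818 m.
Froude number Fr = V/√(g·D_h) = 2.408/√(9.81×0.8818) = 0.819, which is less than 1, so the flow is subcritical.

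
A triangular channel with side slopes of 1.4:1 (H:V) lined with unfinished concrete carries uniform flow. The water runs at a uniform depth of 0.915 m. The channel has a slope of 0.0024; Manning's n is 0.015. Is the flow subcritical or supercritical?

For a triangular section with side slope z = 1.4: A = zy² = 1.4×0.915² = 1.172 m²; P = 2y√(1+z²) = 2×0.915×1.72 = 3.148 m.
Hydraulic radius R = A/P = 1.172/3.148 = 0.3723 m.
V = (1/n) R^(2/3) √S = (1/0.015) × 0.3723^(2/3) × √0.0024 = 1.69 m/s. Hydraulic depth D_h = A/T = 1.172/2.562 = 0.4575 m.
Froude number Fr = V/√(g·D_h) = 1.69/√(9.81×0.4575) = 0.798, which is less than 1, so the flow is subcritical.

subcritical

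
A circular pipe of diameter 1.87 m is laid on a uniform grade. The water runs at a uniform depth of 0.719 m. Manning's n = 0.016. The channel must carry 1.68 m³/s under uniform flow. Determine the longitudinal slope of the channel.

S = 0.00269

For a circular section of diameter D = 1.87 m at depth y = 0.719 m, the central angle is θ = 2 arccos(1 − 2y/D) = 2.675 rad. Then A = (D²/8)(θ − sin θ) = 0.9729 m² and P = Dθ/2 = 2.501 m.
Hydraulic radius R = A/P = 0.9729/2.501 = 0.3889 m.
From Manning's equation, S = [nQ / (1 A R^(2/3))]² = [0.016 × 1.68 / (1 × 0.9729 × 0.3889^(2/3))]² = 0.00269.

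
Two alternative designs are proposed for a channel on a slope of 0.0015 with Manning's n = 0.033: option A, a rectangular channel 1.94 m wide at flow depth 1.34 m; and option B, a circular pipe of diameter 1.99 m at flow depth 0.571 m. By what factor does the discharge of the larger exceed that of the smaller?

Channel A: Flow area A = b·y = 1.94 × 1.34 = 2.6 m². Wetted perimeter P = b + 2y = 1.94 + 2×1.34 = 4.62 m. Hydraulic radius R = A/P = 2.6/4.62 = 0.5627 m. Q_A = (1/0.033)·2.6·0.5627^(2/3)·√0.0015 = 2.079 m³/s.
Channel B: For a circular section of diameter D = 1.99 m at depth y = 0.571 m, the central angle is θ = 2 arccos(1 − 2y/D) = 2.261 rad. Then A = (D²/8)(θ − sin θ) = 0.7376 m² and P = Dθ/2 = 2.25 m. Hydraulic radius R = A/P = 0.7376/2.25 = 0.3279 m. Q_B = (1/0.033)·0.7376·0.3279^(2/3)·√0.0015 = 0.4116 m³/s.
The larger discharge is 2.079 m³/s and the smaller is 0.4116 m³/s; the ratio is 5.05.

5.05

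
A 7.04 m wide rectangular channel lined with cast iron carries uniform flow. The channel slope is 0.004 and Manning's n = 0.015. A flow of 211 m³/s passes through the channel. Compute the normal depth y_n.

y_n = 4.51 m

Manning's equation rearranged: A R^(2/3) = nQ / (1·√S) = 0.015 × 211 / (√0.004) = 50.04.
Trying y = 3.2 m: A R^(2/3) = 31.79 — too small.
Trying y = 4.51 m: A R^(2/3) = 50.01 — ≈ 50.04.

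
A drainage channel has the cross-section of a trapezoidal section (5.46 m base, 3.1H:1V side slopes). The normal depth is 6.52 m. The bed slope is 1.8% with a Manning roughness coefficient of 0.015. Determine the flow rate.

With bottom width b = 5.46 m and side slope z = 3.1: A = (b + zy)y = (5.46 + 3.1×6.52)×6.52 = 167.4 m²; P = b + 2y√(1+z²) = 5.46 + 2×6.52×3.257 = 47.94 m.
Hydraulic radius R = A/P = 167.4/47.94 = 3.492 m.
Manning's equation: Q = (1/n) A R^(2/3) S^(1/2) = (1/0.015) × 167.4 × 3.492^(2/3) × 0.018^(1/2) = 3450 m³/s.

Q = 3450 m³/s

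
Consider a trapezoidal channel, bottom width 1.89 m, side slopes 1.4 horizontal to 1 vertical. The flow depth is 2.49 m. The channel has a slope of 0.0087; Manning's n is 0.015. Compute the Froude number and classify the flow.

supercritical

With bottom width b = 1.89 m and side slope z = 1.4: A = (b + zy)y = (1.89 + 1.4×2.49)×2.49 = 13.39 m²; P = b + 2y√(1+z²) = 1.89 + 2×2.49×1.72 = 10.46 m.
Hydraulic radius R = A/P = 13.39/10.46 = 1.28 m.
V = (1/n) R^(2/3) √S = (1/0.015) × 1.28^(2/3) × √0.0087 = 7.331 m/s. Hydraulic depth D_h = A/T = 13.39/8.862 = 1.511 m.
Froude number Fr = V/√(g·D_h) = 7.331/√(9.81×1.511) = 1.9, which is greater than 1, so the flow is supercritical.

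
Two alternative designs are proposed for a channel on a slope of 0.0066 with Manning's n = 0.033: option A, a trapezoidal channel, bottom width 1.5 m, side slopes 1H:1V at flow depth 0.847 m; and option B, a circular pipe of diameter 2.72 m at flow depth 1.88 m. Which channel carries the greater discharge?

channel B

Channel A: With bottom width b = 1.5 m and side slope z = 1: A = (b + zy)y = (1.5 + 1×0.847)×0.847 = 1.988 m²; P = b + 2y√(1+z²) = 1.5 + 2×0.847×1.414 = 3.896 m. Hydraulic radius R = A/P = 1.988/3.896 = 0.5103 m. Q_A = (1/0.033)·1.988·0.5103^(2/3)·√0.0066 = 3.125 m³/s.
Channel B: For a circular section of diameter D = 2.72 m at depth y = 1.88 m, the central angle is θ = 2 arccos(1 − 2y/D) = 3.926 rad. Then A = (D²/8)(θ − sin θ) = 4.284 m² and P = Dθ/2 = 5.34 m. Hydraulic radius R = A/P = 4.284/5.34 = 0.8024 m. Q_B = (1/0.033)·4.284·0.8024^(2/3)·√0.0066 = 9.108 m³/s.
Q_A = 3.125 m³/s vs Q_B = 9.108 m³/s, so channel B carries more.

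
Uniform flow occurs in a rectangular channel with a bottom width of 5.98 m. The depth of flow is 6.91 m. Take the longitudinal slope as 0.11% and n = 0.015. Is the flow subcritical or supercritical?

Flow area A = b·y = 5.98 × 6.91 = 41.32 m². Wetted perimeter P = b + 2y = 5.98 + 2×6.91 = 19.8 m.
Hydraulic radius R = A/P = 41.32/19.8 = 2.087 m.
V = (1/n) R^(2/3) √S = (1/0.015) × 2.087^(2/3) × √0.0011 = 3.611 m/s. Hydraulic depth D_h = A/T = 41.32/5.98 = 6.91 m.
Froude number Fr = V/√(g·D_h) = 3.611/√(9.81×6.91) = 0.439, which is less than 1, so the flow is subcritical.

subcritical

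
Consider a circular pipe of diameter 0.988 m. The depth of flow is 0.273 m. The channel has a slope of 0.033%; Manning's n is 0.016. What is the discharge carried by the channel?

Q = 0.0572 m³/s

For a circular section of diameter D = 0.988 m at depth y = 0.273 m, the central angle is θ = 2 arccos(1 − 2y/D) = 2.214 rad. Then A = (D²/8)(θ − sin θ) = 0.1725 m² and P = Dθ/2 = 1.094 m.
Hydraulic radius R = A/P = 0.1725/1.094 = 0.1577 m.
Manning's equation: Q = (1/n) A R^(2/3) S^(1/2) = (1/0.016) × 0.1725 × 0.1577^(2/3) × 0.00033^(1/2) = 0.0572 m³/s.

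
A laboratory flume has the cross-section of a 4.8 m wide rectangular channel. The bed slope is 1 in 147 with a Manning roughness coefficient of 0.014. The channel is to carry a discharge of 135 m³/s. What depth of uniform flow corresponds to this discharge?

Manning's equation rearranged: A R^(2/3) = nQ / (1·√S) = 0.014 × 135 / (√0.006803) = 22.92.
Trying y = 2.86 m: A R^(2/3) = 16.39 — too small.
Trying y = 4.18 m: A R^(2/3) = 26.58 — too large.
Trying y = 3.71 m: A R^(2/3) = 22.89 — close enough.

y_n = 3.71 m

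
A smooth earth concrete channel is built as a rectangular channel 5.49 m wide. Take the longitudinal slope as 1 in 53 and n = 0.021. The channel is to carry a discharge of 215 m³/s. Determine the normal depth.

y_n = 4.26 m

Manning's equation rearranged: A R^(2/3) = nQ / (1·√S) = 0.021 × 215 / (√0.01887) = 32.87.
Try y = 3.29 m: A R^(2/3) = 23.63 — short.
Try y = 4.68 m: A R^(2/3) = 37.03 — over.
Try y = 4.26 m: A R^(2/3) = 32.91 — matches.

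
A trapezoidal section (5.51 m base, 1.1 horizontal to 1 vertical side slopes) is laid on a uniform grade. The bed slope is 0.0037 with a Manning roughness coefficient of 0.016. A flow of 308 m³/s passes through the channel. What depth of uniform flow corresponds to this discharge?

Manning's equation rearranged: A R^(2/3) = nQ / (1·√S) = 0.016 × 308 / (√0.0037) = 81.02.
Trying y = 3.34 m: A R^(2/3) = 48.48 — low.
Trying y = 5.42 m: A R^(2/3) = 125.7 — high.
Trying y = 4.35 m: A R^(2/3) = 80.9 — close enough.

y_n = 4.35 m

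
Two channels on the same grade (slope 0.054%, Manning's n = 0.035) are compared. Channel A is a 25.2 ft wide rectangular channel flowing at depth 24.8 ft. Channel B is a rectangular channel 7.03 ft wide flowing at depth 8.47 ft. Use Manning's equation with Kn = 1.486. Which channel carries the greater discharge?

channel A

Channel A: Flow area A = b·y = 25.2 × 24.8 = 625 ft². Wetted perimeter P = b + 2y = 25.2 + 2×24.8 = 74.8 ft. Hydraulic radius R = A/P = 625/74.8 = 8.355 ft. Q_A = (1.486/0.035)·625·8.355^(2/3)·√0.00054 = 2539 ft³/s.
Channel B: Flow area A = b·y = 7.03 × 8.47 = 59.54 ft². Wetted perimeter P = b + 2y = 7.03 + 2×8.47 = 23.97 ft. Hydraulic radius R = A/P = 59.54/23.97 = 2.484 ft. Q_B = (1.486/0.035)·59.54·2.484^(2/3)·√0.00054 = 107.8 ft³/s.
Q_A = 2539 ft³/s vs Q_B = 107.8 ft³/s, so channel A carries more.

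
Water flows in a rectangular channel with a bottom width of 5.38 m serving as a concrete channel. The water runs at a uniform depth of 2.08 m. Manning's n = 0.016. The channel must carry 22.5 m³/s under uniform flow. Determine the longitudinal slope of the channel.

S = 0.000837

Flow area A = b·y = 5.38 × 2.08 = 11.19 m². Wetted perimeter P = b + 2y = 5.38 + 2×2.08 = 9.54 m.
Hydraulic radius R = A/P = 11.19/9.54 = 1.173 m.
From Manning's equation, S = [nQ / (1 A R^(2/3))]² = [0.016 × 22.5 / (1 × 11.19 × 1.173^(2/3))]² = 0.000837.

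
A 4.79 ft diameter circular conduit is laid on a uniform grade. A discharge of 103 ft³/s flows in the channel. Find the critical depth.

y_c = 2.93 ft

At critical depth, Q² T / (g A³) = 1, i.e. A³/T = Q²/g = 103²/32.2 = 329.5.
At y = 2.01 ft: A³/T = 78.1 — short.
At y = 2.93 ft: A³/T = 330.1 — close enough.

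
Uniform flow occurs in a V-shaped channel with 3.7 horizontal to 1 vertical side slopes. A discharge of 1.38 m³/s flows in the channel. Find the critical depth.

At critical depth, Q² T / (g A³) = 1, i.e. A³/T = Q²/g = 1.38²/9.81 = 0.1941.
Trying y = 0.536 m: A³/T = 0.3028 — over.
Trying y = 0.49 m: A³/T = 0.1934 — matches.

y_c = 0.49 m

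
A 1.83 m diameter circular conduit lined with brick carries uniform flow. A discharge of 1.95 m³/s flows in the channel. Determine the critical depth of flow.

At critical depth, Q² T / (g A³) = 1, i.e. A³/T = Q²/g = 1.95²/9.81 = 0.3876.
Try y = 0.763 m: A³/T = 0.6202 — over.
Try y = 0.504 m: A³/T = 0.125 — short.
Try y = 0.675 m: A³/T = 0.3872 — matches.

y_c = 0.675 m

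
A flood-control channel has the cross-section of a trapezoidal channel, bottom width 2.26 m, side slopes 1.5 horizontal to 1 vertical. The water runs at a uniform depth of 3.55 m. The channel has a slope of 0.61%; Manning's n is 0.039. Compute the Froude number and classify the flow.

subcritical

With bottom width b = 2.26 m and side slope z = 1.5: A = (b + zy)y = (2.26 + 1.5×3.55)×3.55 = 26.93 m²; P = b + 2y√(1+z²) = 2.26 + 2×3.55×1.803 = 15.06 m.
Hydraulic radius R = A/P = 26.93/15.06 = 1.788 m.
V = (1/n) R^(2/3) √S = (1/0.039) × 1.788^(2/3) × √0.0061 = 2.95 m/s. Hydraulic depth D_h = A/T = 26.93/12.91 = 2.086 m.
Froude number Fr = V/√(g·D_h) = 2.95/√(9.81×2.086) = 0.652, which is less than 1, so the flow is subcritical.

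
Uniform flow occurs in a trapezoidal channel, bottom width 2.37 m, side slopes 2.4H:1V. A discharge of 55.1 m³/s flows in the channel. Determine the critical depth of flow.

y_c = 2.11 m

At critical depth, Q² T / (g A³) = 1, i.e. A³/T = Q²/g = 55.1²/9.81 = 309.5.
At y = 1.62 m: A³/T = 102.7 — short.
At y = 2.38 m: A³/T = 515.9 — over.
At y = 2.11 m: A³/T = 308.8 — close enough.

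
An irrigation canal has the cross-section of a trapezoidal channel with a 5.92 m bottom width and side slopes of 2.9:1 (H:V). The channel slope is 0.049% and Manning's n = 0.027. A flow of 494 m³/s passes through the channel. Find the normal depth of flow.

Manning's equation rearranged: A R^(2/3) = nQ / (1·√S) = 0.027 × 494 / (√0.00049) = 602.5.
Try y = 8.95 m: A R^(2/3) = 799.3 — over.
Try y = 6.31 m: A R^(2/3) = 347.2 — short.
Try y = 7.96 m: A R^(2/3) = 602.6 — matches.

y_n = 7.96 m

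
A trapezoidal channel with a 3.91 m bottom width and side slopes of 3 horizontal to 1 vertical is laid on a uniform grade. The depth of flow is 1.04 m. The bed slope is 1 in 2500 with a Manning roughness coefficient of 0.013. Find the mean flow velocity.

V = 1.21 m/s

With bottom width b = 3.91 m and side slope z = 3: A = (b + zy)y = (3.91 + 3×1.04)×1.04 = 7.311 m²; P = b + 2y√(1+z²) = 3.91 + 2×1.04×3.162 = 10.49 m.
Hydraulic radius R = A/P = 7.311/10.49 = 0.6971 m.
From Manning's equation, V = (1/n) R^(2/3) S^(1/2) = (1/0.013) × 0.6971^(2/3) × 0.0004^(1/2) = 1.21 m/s.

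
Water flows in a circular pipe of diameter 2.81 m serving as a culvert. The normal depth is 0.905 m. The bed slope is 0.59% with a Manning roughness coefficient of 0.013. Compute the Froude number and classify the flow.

supercritical

For a circular section of diameter D = 2.81 m at depth y = 0.905 m, the central angle is θ = 2 arccos(1 − 2y/D) = 2.414 rad. Then A = (D²/8)(θ − sin θ) = 1.726 m² and P = Dθ/2 = 3.392 m.
Hydraulic radius R = A/P = 1.726/3.392 = 0.5089 m.
V = (1/n) R^(2/3) √S = (1/0.013) × 0.5089^(2/3) × √0.0059 = 3.766 m/s. Hydraulic depth D_h = A/T = 1.726/2.626 = 0.6573 m.
Froude number Fr = V/√(g·D_h) = 3.766/√(9.81×0.6573) = 1.48, which is greater than 1, so the flow is supercritical.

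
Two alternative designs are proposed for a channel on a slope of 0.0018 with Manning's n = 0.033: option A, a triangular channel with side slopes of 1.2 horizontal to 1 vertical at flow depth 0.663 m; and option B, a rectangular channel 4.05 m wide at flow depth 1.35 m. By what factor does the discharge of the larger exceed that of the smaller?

Channel A: For a triangular section with side slope z = 1.2: A = zy² = 1.2×0.663² = 0.5275 m²; P = 2y√(1+z²) = 2×0.663×1.562 = 2.071 m. Hydraulic radius R = A/P = 0.5275/2.071 = 0.2547 m. Q_A = (1/0.033)·0.5275·0.2547^(2/3)·√0.0018 = 0.2725 m³/s.
Channel B: Flow area A = b·y = 4.05 × 1.35 = 5.468 m². Wetted perimeter P = b + 2y = 4.05 + 2×1.35 = 6.75 m. Hydraulic radius R = A/P = 5.468/6.75 = 0.81 m. Q_B = (1/0.033)·5.468·0.81^(2/3)·√0.0018 = 6.108 m³/s.
The larger discharge is 6.108 m³/s and the smaller is 0.2725 m³/s; the ratio is 22.4.

22.4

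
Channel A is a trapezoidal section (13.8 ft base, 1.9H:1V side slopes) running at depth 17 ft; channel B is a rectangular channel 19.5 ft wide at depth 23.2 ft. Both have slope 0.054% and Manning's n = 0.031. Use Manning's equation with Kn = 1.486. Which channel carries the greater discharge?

Channel A: With bottom width b = 13.8 ft and side slope z = 1.9: A = (b + zy)y = (13.8 + 1.9×17)×17 = 783.7 ft²; P = b + 2y√(1+z²) = 13.8 + 2×17×2.147 = 86.8 ft. Hydraulic radius R = A/P = 783.7/86.8 = 9.029 ft. Q_A = (1.486/0.031)·783.7·9.029^(2/3)·√0.00054 = 3785 ft³/s.
Channel B: Flow area A = b·y = 19.5 × 23.2 = 452.4 ft². Wetted perimeter P = b + 2y = 19.5 + 2×23.2 = 65.9 ft. Hydraulic radius R = A/P = 452.4/65.9 = 6.865 ft. Q_B = (1.486/0.031)·452.4·6.865^(2/3)·√0.00054 = 1820 ft³/s.
Q_A = 3785 ft³/s vs Q_B = 1820 ft³/s, so channel A carries more.

channel A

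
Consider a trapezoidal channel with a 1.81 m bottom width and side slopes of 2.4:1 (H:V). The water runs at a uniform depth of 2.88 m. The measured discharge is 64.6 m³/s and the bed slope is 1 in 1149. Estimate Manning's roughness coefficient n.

n = 0.015

With bottom width b = 1.81 m and side slope z = 2.4: A = (b + zy)y = (1.81 + 2.4×2.88)×2.88 = 25.12 m²; P = b + 2y√(1+z²) = 1.81 + 2×2.88×2.6 = 16.79 m.
Hydraulic radius R = A/P = 25.12/16.79 = 1.496 m.
Rearranging Manning's equation: n = (1/Q) A R^(2/3) S^(1/2) = (1/64.6) × 25.12 × 1.496^(2/3) × √0.0008703 = 0.015.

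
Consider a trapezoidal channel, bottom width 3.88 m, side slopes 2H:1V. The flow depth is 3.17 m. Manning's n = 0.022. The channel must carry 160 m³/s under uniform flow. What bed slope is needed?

S = 0.00541

With bottom width b = 3.88 m and side slope z = 2: A = (b + zy)y = (3.88 + 2×3.17)×3.17 = 32.4 m²; P = b + 2y√(1+z²) = 3.88 + 2×3.17×2.236 = 18.06 m.
Hydraulic radius R = A/P = 32.4/18.06 = 1.794 m.
From Manning's equation, S = [nQ / (1 A R^(2/3))]² = [0.022 × 160 / (1 × 32.4 × 1.794^(2/3))]² = 0.00541.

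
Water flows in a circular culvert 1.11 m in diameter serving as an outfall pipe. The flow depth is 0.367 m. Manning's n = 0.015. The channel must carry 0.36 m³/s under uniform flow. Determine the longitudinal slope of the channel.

S = 0.00309

For a circular section of diameter D = 1.11 m at depth y = 0.367 m, the central angle is θ = 2 arccos(1 − 2y/D) = 2.45 rad. Then A = (D²/8)(θ − sin θ) = 0.2792 m² and P = Dθ/2 = 1.36 m.
Hydraulic radius R = A/P = 0.2792/1.36 = 0.2053 m.
From Manning's equation, S = [nQ / (1 A R^(2/3))]² = [0.015 × 0.36 / (1 × 0.2792 × 0.2053^(2/3))]² = 0.00309.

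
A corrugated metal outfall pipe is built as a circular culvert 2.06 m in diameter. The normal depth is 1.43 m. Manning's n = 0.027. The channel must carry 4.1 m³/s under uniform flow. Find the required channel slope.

S = 0.0039

For a circular section of diameter D = 2.06 m at depth y = 1.43 m, the central angle is θ = 2 arccos(1 − 2y/D) = 3.939 rad. Then A = (D²/8)(θ − sin θ) = 2.469 m² and P = Dθ/2 = 4.057 m.
Hydraulic radius R = A/P = 2.469/4.057 = 0.6086 m.
From Manning's equation, S = [nQ / (1 A R^(2/3))]² = [0.027 × 4.1 / (1 × 2.469 × 0.6086^(2/3))]² = 0.0039.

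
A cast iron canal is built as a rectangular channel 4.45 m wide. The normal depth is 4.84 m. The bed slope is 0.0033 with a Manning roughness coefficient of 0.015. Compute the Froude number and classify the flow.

Flow area A = b·y = 4.45 × 4.84 = 21.54 m². Wetted perimeter P = b + 2y = 4.45 + 2×4.84 = 14.13 m.
Hydraulic radius R = A/P = 21.54/14.13 = 1.524 m.
V = (1/n) R^(2/3) √S = (1/0.015) × 1.524^(2/3) × √0.0033 = 5.072 m/s. Hydraulic depth D_h = A/T = 21.54/4.45 = 4.84 m.
Froude number Fr = V/√(g·D_h) = 5.072/√(9.81×4.84) = 0.736, which is less than 1, so the flow is subcritical.

subcritical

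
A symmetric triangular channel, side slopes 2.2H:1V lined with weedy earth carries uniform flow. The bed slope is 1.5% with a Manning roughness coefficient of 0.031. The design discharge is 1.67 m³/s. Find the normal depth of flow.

y_n = 0.656 m

Manning's equation rearranged: A R^(2/3) = nQ / (1·√S) = 0.031 × 1.67 / (√0.015) = 0.4227.
At y = 0.469 m: A R^(2/3) = 0.1729 — short.
At y = 0.797 m: A R^(2/3) = 0.7108 — over.
At y = 0.656 m: A R^(2/3) = 0.423 — close enough.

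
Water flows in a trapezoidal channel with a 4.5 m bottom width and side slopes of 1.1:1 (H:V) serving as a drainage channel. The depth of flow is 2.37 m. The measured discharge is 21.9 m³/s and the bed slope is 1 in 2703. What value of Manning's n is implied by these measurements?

With bottom width b = 4.5 m and side slope z = 1.1: A = (b + zy)y = (4.5 + 1.1×2.37)×2.37 = 16.84 m²; P = b + 2y√(1+z²) = 4.5 + 2×2.37×1.487 = 11.55 m.
Hydraulic radius R = A/P = 16.84/11.55 = 1.459 m.
Rearranging Manning's equation: n = (1/Q) A R^(2/3) S^(1/2) = (1/21.9) × 16.84 × 1.459^(2/3) × √0.00037 = 0.019.

n = 0.019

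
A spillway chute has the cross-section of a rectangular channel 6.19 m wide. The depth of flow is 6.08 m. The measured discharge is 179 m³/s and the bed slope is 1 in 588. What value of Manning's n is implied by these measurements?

Flow area A = b·y = 6.19 × 6.08 = 37.64 m². Wetted perimeter P = b + 2y = 6.19 + 2×6.08 = 18.35 m.
Hydraulic radius R = A/P = 37.64/18.35 = 2.051 m.
Rearranging Manning's equation: n = (1/Q) A R^(2/3) S^(1/2) = (1/179) × 37.64 × 2.051^(2/3) × √0.001701 = 0.014.

n = 0.014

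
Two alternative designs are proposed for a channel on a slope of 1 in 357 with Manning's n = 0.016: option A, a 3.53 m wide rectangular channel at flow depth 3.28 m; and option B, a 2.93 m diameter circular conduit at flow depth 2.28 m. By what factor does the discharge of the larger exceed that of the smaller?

Channel A: Flow area A = b·y = 3.53 × 3.28 = 11.58 m². Wetted perimeter P = b + 2y = 3.53 + 2×3.28 = 10.09 m. Hydraulic radius R = A/P = 11.58/10.09 = 1.148 m. Q_A = (1/0.016)·11.58·1.148^(2/3)·√0.002801 = 41.98 m³/s.
Channel B: For a circular section of diameter D = 2.93 m at depth y = 2.28 m, the central angle is θ = 2 arccos(1 − 2y/D) = 4.321 rad. Then A = (D²/8)(θ − sin θ) = 5.63 m² and P = Dθ/2 = 6.331 m. Hydraulic radius R = A/P = 5.63/6.331 = 0.8892 m. Q_B = (1/0.016)·5.63·0.8892^(2/3)·√0.002801 = 17.22 m³/s.
The larger discharge is 41.98 m³/s and the smaller is 17.22 m³/s; the ratio is 2.44.

2.44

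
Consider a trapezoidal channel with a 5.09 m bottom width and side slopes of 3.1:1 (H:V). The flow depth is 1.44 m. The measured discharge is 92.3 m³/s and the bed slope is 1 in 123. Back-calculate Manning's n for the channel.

n = 0.013

With bottom width b = 5.09 m and side slope z = 3.1: A = (b + zy)y = (5.09 + 3.1×1.44)×1.44 = 13.76 m²; P = b + 2y√(1+z²) = 5.09 + 2×1.44×3.257 = 14.47 m.
Hydraulic radius R = A/P = 13.76/14.47 = 0.9507 m.
Rearranging Manning's equation: n = (1/Q) A R^(2/3) S^(1/2) = (1/92.3) × 13.76 × 0.9507^(2/3) × √0.00813 = 0.013.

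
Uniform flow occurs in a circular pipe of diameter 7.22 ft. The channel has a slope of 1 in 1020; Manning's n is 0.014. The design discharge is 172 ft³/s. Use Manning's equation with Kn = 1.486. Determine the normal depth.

Manning's equation rearranged: A R^(2/3) = nQ / (1.486·√S) = 0.014 × 172 / (1.486 × √0.0009804) = 51.75.
At y = 5.72 ft: A R^(2/3) = 58.75 — over.
At y = 4.51 ft: A R^(2/3) = 43.33 — short.
At y = 5.13 ft: A R^(2/3) = 51.81 — matches.

y_n = 5.13 ft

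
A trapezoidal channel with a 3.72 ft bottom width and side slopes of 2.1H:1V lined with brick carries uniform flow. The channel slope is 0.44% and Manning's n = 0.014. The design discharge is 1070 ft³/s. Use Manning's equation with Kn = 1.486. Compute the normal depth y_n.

y_n = 5.25 ft

Manning's equation rearranged: A R^(2/3) = nQ / (1.486·√S) = 0.014 × 1070 / (1.486 × √0.0044) = 152.
Trying y = 3.76 ft: A R^(2/3) = 70.69 — too small.
Trying y = 6.02 ft: A R^(2/3) = 209.6 — too large.
Trying y = 5.25 ft: A R^(2/3) = 152 — matches.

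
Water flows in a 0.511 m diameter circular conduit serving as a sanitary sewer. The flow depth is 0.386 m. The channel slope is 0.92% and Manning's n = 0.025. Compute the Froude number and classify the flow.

For a circular section of diameter D = 0.511 m at depth y = 0.386 m, the central angle is θ = 2 arccos(1 − 2y/D) = 4.214 rad. Then A = (D²/8)(θ − sin θ) = 0.1662 m² and P = Dθ/2 = 1.077 m.
Hydraulic radius R = A/P = 0.1662/1.077 = 0.1544 m.
V = (1/n) R^(2/3) √S = (1/0.025) × 0.1544^(2/3) × √0.0092 = 1.104 m/s. Hydraulic depth D_h = A/T = 0.1662/0.4393 = 0.3783 m.
Froude number Fr = V/√(g·D_h) = 1.104/√(9.81×0.3783) = 0.573, which is less than 1, so the flow is subcritical.

subcritical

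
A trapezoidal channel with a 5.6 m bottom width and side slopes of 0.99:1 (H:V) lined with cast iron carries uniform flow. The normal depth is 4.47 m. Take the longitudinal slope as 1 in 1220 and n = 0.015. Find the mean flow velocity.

With bottom width b = 5.6 m and side slope z = 0.99: A = (b + zy)y = (5.6 + 0.99×4.47)×4.47 = 44.81 m²; P = b + 2y√(1+z²) = 5.6 + 2×4.47×1.407 = 18.18 m.
Hydraulic radius R = A/P = 44.81/18.18 = 2.465 m.
From Manning's equation, V = (1/n) R^(2/3) S^(1/2) = (1/0.015) × 2.465^(2/3) × 0.0008197^(1/2) = 3.48 m/s.

V = 3.48 m/s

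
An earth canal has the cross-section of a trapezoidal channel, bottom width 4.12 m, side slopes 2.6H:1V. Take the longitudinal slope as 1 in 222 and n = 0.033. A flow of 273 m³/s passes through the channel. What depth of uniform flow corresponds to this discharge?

Manning's equation rearranged: A R^(2/3) = nQ / (1·√S) = 0.033 × 273 / (√0.004505) = 134.2.
Try y = 4.04 m: A R^(2/3) = 100.5 — short.
Try y = 4.58 m: A R^(2/3) = 134.4 — ≈ 134.2.

y_n = 4.58 m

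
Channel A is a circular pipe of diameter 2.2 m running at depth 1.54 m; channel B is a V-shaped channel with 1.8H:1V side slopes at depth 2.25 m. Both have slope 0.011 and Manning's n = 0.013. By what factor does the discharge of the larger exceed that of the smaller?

4.22

Channel A: For a circular section of diameter D = 2.2 m at depth y = 1.54 m, the central angle is θ = 2 arccos(1 − 2y/D) = 3.965 rad. Then A = (D²/8)(θ − sin θ) = 2.842 m² and P = Dθ/2 = 4.361 m. Hydraulic radius R = A/P = 2.842/4.361 = 0.6517 m. Q_A = (1/0.013)·2.842·0.6517^(2/3)·√0.011 = 17.24 m³/s.
Channel B: For a triangular section with side slope z = 1.8: A = zy² = 1.8×2.25² = 9.112 m²; P = 2y√(1+z²) = 2×2.25×2.059 = 9.266 m. Hydraulic radius R = A/P = 9.112/9.266 = 0.9834 m. Q_B = (1/0.013)·9.112·0.9834^(2/3)·√0.011 = 72.7 m³/s.
The larger discharge is 72.7 m³/s and the smaller is 17.24 m³/s; the ratio is 4.22.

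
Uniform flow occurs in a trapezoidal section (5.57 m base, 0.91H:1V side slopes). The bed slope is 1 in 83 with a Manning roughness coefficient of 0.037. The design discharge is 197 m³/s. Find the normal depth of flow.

Manning's equation rearranged: A R^(2/3) = nQ / (1·√S) = 0.037 × 197 / (√0.01205) = 66.41.
At y = 5.1 m: A R^(2/3) = 100.7 — over.
At y = 2.84 m: A R^(2/3) = 33.6 — short.
At y = 4.11 m: A R^(2/3) = 66.55 — close enough.

y_n = 4.11 m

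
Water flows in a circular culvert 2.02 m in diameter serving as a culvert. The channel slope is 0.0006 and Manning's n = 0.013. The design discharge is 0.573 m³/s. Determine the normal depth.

y_n = 0.528 m

Manning's equation rearranged: A R^(2/3) = nQ / (1·√S) = 0.013 × 0.573 / (√0.0006) = 0.3041.
At y = 0.428 m: A R^(2/3) = 0.2 — short.
At y = 0.629 m: A R^(2/3) = 0.4277 — over.
At y = 0.528 m: A R^(2/3) = 0.304 — matches.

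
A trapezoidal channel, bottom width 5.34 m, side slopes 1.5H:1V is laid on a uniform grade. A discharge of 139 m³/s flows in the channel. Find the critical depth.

At critical depth, Q² T / (g A³) = 1, i.e. A³/T = Q²/g = 139²/9.81 = 1970.
Try y = 3.66 m: A³/T = 3816 — too large.
Try y = 3.08 m: A³/T = 1980 — ≈ 1970.

y_c = 3.08 m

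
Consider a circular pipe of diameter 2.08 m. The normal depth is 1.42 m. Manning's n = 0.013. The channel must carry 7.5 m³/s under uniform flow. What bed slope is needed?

S = 0.003

For a circular section of diameter D = 2.08 m at depth y = 1.42 m, the central angle is θ = 2 arccos(1 − 2y/D) = 3.89 rad. Then A = (D²/8)(θ − sin θ) = 2.471 m² and P = Dθ/2 = 4.045 m.
Hydraulic radius R = A/P = 2.471/4.045 = 0.6109 m.
From Manning's equation, S = [nQ / (1 A R^(2/3))]² = [0.013 × 7.5 / (1 × 2.471 × 0.6109^(2/3))]² = 0.003.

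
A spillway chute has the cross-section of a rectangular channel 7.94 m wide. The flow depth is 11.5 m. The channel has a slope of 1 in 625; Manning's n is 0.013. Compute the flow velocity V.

V = 6.33 m/s

Flow area A = b·y = 7.94 × 11.5 = 91.31 m². Wetted perimeter P = b + 2y = 7.94 + 2×11.5 = 30.94 m.
Hydraulic radius R = A/P = 91.31/30.94 = 2.951 m.
From Manning's equation, V = (1/n) R^(2/3) S^(1/2) = (1/0.013) × 2.951^(2/3) × 0.0016^(1/2) = 6.33 m/s.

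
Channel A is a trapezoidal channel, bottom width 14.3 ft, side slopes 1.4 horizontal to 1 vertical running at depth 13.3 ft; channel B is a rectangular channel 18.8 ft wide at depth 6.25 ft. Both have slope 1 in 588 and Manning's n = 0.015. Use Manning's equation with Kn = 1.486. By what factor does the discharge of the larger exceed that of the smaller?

Channel A: With bottom width b = 14.3 ft and side slope z = 1.4: A = (b + zy)y = (14.3 + 1.4×13.3)×13.3 = 437.8 ft²; P = b + 2y√(1+z²) = 14.3 + 2×13.3×1.72 = 60.06 ft. Hydraulic radius R = A/P = 437.8/60.06 = 7.289 ft. Q_A = (1.486/0.015)·437.8·7.289^(2/3)·√0.001701 = 6725 ft³/s.
Channel B: Flow area A = b·y = 18.8 × 6.25 = 117.5 ft². Wetted perimeter P = b + 2y = 18.8 + 2×6.25 = 31.3 ft. Hydraulic radius R = A/P = 117.5/31.3 = 3.754 ft. Q_B = (1.486/0.015)·117.5·3.754^(2/3)·√0.001701 = 1160 ft³/s.
The larger discharge is 6725 ft³/s and the smaller is 1160 ft³/s; the ratio is 5.8.

5.8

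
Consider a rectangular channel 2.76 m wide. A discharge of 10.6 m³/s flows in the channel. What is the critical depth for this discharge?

For a rectangular channel, critical depth y_c = (q²/g)^(1/3) where q = Q/b = 10.6/2.76 = 3.841 m²/s.
So y_c = (3.841²/9.81)^(1/3) = 1.15 m.

y_c = 1.15 m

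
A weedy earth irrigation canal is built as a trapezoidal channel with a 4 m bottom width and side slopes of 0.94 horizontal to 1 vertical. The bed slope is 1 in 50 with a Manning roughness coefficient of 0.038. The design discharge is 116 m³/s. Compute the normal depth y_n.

Manning's equation rearranged: A R^(2/3) = nQ / (1·√S) = 0.038 × 116 / (√0.02) = 31.17.
At y = 3.47 m: A R^(2/3) = 38.15 — over.
At y = 2.44 m: A R^(2/3) = 19.54 — short.
At y = 3.13 m: A R^(2/3) = 31.26 — close enough.

y_n = 3.13 m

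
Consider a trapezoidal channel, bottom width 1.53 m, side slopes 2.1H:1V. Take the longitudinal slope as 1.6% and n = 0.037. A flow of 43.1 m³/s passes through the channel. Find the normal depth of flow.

y_n = 2.05 m

Manning's equation rearranged: A R^(2/3) = nQ / (1·√S) = 0.037 × 43.1 / (√0.016) = 12.61.
At y = 1.39 m: A R^(2/3) = 5.21 — too small.
At y = 2.35 m: A R^(2/3) = 17.34 — too large.
At y = 2.05 m: A R^(2/3) = 12.6 — close enough.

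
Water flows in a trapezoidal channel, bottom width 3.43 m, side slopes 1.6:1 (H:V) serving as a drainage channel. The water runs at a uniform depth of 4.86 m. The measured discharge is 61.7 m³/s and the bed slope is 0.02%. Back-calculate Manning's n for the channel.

n = 0.023

With bottom width b = 3.43 m and side slope z = 1.6: A = (b + zy)y = (3.43 + 1.6×4.86)×4.86 = 54.46 m²; P = b + 2y√(1+z²) = 3.43 + 2×4.86×1.887 = 21.77 m.
Hydraulic radius R = A/P = 54.46/21.77 = 2.502 m.
Rearranging Manning's equation: n = (1/Q) A R^(2/3) S^(1/2) = (1/61.7) × 54.46 × 2.502^(2/3) × √0.0002 = 0.023.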